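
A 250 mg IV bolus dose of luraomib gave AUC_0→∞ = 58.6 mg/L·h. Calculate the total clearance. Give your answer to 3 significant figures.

CL = Dose_iv / AUC_0→∞
   = 250 / 58.6 = 4.26621 L/h

CL = 4.27 L/h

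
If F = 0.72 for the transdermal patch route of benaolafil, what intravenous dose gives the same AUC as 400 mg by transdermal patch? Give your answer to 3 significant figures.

D_iv = 288 mg

Systemic exposure from an extravascular dose = F × D_ev, so the equivalent IV dose is F × D_ev.
D_iv = F × D_ev = 0.72 × 400 = 288 mg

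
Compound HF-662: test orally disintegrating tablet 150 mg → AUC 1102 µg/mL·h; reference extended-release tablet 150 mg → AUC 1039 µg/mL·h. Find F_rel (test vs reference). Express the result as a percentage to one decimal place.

F_rel = 106.1%

F_rel = (AUC_test/D_test) / (AUC_ref/D_ref)
      = (1102/150) / (1039/150)
      = 7.34667 / 6.92667 = 1.0606 = 106.06%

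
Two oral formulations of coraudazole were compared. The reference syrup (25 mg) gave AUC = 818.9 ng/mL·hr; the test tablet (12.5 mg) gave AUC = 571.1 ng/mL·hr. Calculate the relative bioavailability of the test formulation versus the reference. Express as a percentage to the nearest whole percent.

F_rel = 139%

F_rel = (AUC_test/D_test) / (AUC_ref/D_ref)
      = (571.1/12.5) / (818.9/25)
      = 45.688 / 32.756 = 1.3948 = 139.48%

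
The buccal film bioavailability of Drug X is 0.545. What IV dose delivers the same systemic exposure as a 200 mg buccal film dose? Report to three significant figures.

Systemic exposure from an extravascular dose = F × D_ev, so the equivalent IV dose is F × D_ev.
D_iv = F × D_ev = 0.545 × 200 = 109 mg

D_iv = 109 mg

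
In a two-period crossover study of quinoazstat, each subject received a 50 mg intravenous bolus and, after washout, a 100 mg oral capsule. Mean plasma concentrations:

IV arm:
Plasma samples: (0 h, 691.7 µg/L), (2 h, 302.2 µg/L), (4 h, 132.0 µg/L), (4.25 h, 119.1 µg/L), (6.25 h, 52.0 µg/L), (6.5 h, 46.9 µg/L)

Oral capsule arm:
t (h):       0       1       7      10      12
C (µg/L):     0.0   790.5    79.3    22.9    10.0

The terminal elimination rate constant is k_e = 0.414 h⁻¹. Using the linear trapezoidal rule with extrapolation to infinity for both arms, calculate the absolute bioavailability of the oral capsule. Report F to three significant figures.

F = 0.915

Trapezoidal AUC_0→6.5 (IV):
  [0→2]: (691.7+302.2)/2 × 2 = 993.9
  [2→4]: (302.2+132.0)/2 × 2 = 434.2
  [4→4.25]: (132.0+119.1)/2 × 0.25 = 31.3875
  [4.25→6.25]: (119.1+52.0)/2 × 2 = 171.1
  [6.25→6.5]: (52.0+46.9)/2 × 0.25 = 12.3625
  Sum = 1642.95 µg/L·h
IV tail: 46.9/0.414 = 113.285; AUC_iv,0→∞ = 1642.95 + 113.285 = 1756.235 µg/L·h
Trapezoidal AUC_0→12 (oral capsule):
  [0→1]: (0.0+790.5)/2 × 1 = 395.25
  [1→7]: (790.5+79.3)/2 × 6 = 2609.4
  [7→10]: (79.3+22.9)/2 × 3 = 153.3
  [10→12]: (22.9+10.0)/2 × 2 = 32.9
  Sum = 3190.85 µg/L·h
oral capsule tail: 10.0/0.414 = 24.155; AUC_ev,0→∞ = 3190.85 + 24.155 = 3215.005 µg/L·h
F = (AUC_ev/D_ev)/(AUC_iv/D_iv) = (3215.005/100)/(1756.235/50) = 32.15005/35.1247 = 0.9153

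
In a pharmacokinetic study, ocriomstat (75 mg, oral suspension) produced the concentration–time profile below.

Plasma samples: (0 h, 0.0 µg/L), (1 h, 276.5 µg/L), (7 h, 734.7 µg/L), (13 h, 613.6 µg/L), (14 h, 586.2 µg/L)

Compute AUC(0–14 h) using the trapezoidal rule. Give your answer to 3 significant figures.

Trapezoidal AUC_0→14:
  [0→1]: (0.0+276.5)/2 × 1 = 138.25
  [1→7]: (276.5+734.7)/2 × 6 = 3033.6
  [7→13]: (734.7+613.6)/2 × 6 = 4044.9
  [13→14]: (613.6+586.2)/2 × 1 = 599.9
  Sum = 7816.65 µg/L·h

AUC = 7820 µg/L·h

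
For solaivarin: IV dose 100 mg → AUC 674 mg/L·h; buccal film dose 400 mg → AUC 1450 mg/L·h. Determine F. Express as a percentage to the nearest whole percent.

F = (AUC_ev / D_ev) / (AUC_iv / D_iv)
  = (1450/400) / (674/100)
  = 3.625 / 6.74 = 0.5378
  = 53.78%

F = 54%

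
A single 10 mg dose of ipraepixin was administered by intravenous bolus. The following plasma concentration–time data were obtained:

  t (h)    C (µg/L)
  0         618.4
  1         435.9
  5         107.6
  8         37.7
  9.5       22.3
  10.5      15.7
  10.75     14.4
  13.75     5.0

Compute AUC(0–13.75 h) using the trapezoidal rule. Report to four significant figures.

AUC = 1929 µg/L·h

Trapezoidal AUC_0→13.75:
  [0→1]: (618.4+435.9)/2 × 1 = 527.15
  [1→5]: (435.9+107.6)/2 × 4 = 1087.0
  [5→8]: (107.6+37.7)/2 × 3 = 217.95
  [8→9.5]: (37.7+22.3)/2 × 1.5 = 45.0
  [9.5→10.5]: (22.3+15.7)/2 × 1 = 19.0
  [10.5→10.75]: (15.7+14.4)/2 × 0.25 = 3.7625
  [10.75→13.75]: (14.4+5.0)/2 × 3 = 29.1
  Sum = 1928.9625 µg/L·h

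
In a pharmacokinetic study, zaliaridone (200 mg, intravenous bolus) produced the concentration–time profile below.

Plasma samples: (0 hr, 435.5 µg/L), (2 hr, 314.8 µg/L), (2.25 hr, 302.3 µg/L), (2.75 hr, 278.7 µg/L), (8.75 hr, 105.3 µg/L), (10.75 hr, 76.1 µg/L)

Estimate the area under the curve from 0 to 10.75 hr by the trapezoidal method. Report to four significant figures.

AUC = 2306 µg/L·hr

Trapezoidal AUC_0→10.75:
  [0→2]: (435.5+314.8)/2 × 2 = 750.3
  [2→2.25]: (314.8+302.3)/2 × 0.25 = 77.1375
  [2.25→2.75]: (302.3+278.7)/2 × 0.5 = 145.25
  [2.75→8.75]: (278.7+105.3)/2 × 6 = 1152.0
  [8.75→10.75]: (105.3+76.1)/2 × 2 = 181.4
  Sum = 2306.0875 µg/L·hr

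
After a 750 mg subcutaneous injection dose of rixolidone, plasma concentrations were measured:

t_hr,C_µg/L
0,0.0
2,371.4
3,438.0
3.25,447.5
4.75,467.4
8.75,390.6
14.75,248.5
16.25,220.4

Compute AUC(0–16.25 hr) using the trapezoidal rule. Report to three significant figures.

AUC = 5560 µg/L·hr

Trapezoidal AUC_0→16.25:
  [0→2]: (0.0+371.4)/2 × 2 = 371.4
  [2→3]: (371.4+438.0)/2 × 1 = 404.7
  [3→3.25]: (438.0+447.5)/2 × 0.25 = 110.6875
  [3.25→4.75]: (447.5+467.4)/2 × 1.5 = 686.175
  [4.75→8.75]: (467.4+390.6)/2 × 4 = 1716.0
  [8.75→14.75]: (390.6+248.5)/2 × 6 = 1917.3
  [14.75→16.25]: (248.5+220.4)/2 × 1.5 = 351.675
  Sum = 5557.9375 µg/L·hr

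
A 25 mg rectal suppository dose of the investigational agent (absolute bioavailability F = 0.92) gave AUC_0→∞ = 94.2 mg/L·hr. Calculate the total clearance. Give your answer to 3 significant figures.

CL = F × Dose / AUC_0→∞
   = 0.92 × 25 / 94.2 = 0.244161 L/hr

CL = 0.244 L/hr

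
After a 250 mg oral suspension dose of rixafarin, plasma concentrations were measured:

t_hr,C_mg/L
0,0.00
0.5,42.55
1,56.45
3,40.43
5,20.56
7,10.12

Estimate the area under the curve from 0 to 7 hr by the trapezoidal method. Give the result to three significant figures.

Trapezoidal AUC_0→7:
  [0→0.5]: (0.00+42.55)/2 × 0.5 = 10.6375
  [0.5→1]: (42.55+56.45)/2 × 0.5 = 24.75
  [1→3]: (56.45+40.43)/2 × 2 = 96.88
  [3→5]: (40.43+20.56)/2 × 2 = 60.99
  [5→7]: (20.56+10.12)/2 × 2 = 30.68
  Sum = 223.9375 mg/L·hr

AUC = 224 mg/L·hr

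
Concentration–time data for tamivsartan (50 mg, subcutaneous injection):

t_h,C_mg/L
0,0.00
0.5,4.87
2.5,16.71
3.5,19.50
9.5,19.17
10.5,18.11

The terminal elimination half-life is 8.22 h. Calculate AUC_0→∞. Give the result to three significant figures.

Trapezoidal AUC_0→10.5:
  [0→0.5]: (0.00+4.87)/2 × 0.5 = 1.2175
  [0.5→2.5]: (4.87+16.71)/2 × 2 = 21.58
  [2.5→3.5]: (16.71+19.50)/2 × 1 = 18.105
  [3.5→9.5]: (19.50+19.17)/2 × 6 = 116.01
  [9.5→10.5]: (19.17+18.11)/2 × 1 = 18.64
  Sum = 175.5525 mg/L·h
k_e = ln2 / t½ = 0.693147 / 8.22 = 0.0843 h^-1
Extrapolated tail: C_last / k_e = 18.11 / 0.0843 = 214.828
AUC_0→∞ = 175.5525 + 214.828 = 390.3805 mg/L·h

AUC = 390 mg/L·h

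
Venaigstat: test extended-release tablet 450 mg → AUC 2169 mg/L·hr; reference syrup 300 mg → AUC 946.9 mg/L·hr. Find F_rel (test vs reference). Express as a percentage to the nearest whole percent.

F_rel = (AUC_test/D_test) / (AUC_ref/D_ref)
      = (2169/450) / (946.9/300)
      = 4.82 / 3.15633 = 1.5271 = 152.71%

F_rel = 153%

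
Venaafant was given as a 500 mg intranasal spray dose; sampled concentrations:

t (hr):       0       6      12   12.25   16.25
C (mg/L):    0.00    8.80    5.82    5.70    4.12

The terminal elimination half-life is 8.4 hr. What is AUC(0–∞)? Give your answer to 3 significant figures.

Trapezoidal AUC_0→16.25:
  [0→6]: (0.00+8.80)/2 × 6 = 26.4
  [6→12]: (8.80+5.82)/2 × 6 = 43.86
  [12→12.25]: (5.82+5.70)/2 × 0.25 = 1.44
  [12.25→16.25]: (5.70+4.12)/2 × 4 = 19.64
  Sum = 91.34 mg/L·hr
k_e = ln2 / t½ = 0.693147 / 8.4 = 0.0825 hr^-1
Extrapolated tail: C_last / k_e = 4.12 / 0.0825 = 49.939
AUC_0→∞ = 91.34 + 49.939 = 141.279 mg/L·hr

AUC = 141 mg/L·hr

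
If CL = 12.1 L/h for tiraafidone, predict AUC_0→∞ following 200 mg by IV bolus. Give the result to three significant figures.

AUC = 16.5 mg/L·h

AUC_0→∞ = Dose_iv / CL
        = 200 / 12.1 = 16.5289 mg/L·h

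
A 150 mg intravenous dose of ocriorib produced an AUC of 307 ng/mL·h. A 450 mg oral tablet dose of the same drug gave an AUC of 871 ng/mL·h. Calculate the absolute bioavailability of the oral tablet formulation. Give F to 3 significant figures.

F = (AUC_ev / D_ev) / (AUC_iv / D_iv)
  = (871/450) / (307/150)
  = 1.93556 / 2.04667 = 0.9457

F = 0.946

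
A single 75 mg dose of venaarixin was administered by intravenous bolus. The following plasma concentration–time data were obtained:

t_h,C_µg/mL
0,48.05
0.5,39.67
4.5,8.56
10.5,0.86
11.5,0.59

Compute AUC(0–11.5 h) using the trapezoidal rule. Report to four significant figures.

Trapezoidal AUC_0→11.5:
  [0→0.5]: (48.05+39.67)/2 × 0.5 = 21.93
  [0.5→4.5]: (39.67+8.56)/2 × 4 = 96.46
  [4.5→10.5]: (8.56+0.86)/2 × 6 = 28.26
  [10.5→11.5]: (0.86+0.59)/2 × 1 = 0.725
  Sum = 147.375 µg/mL·h

AUC = 147.4 µg/mL·h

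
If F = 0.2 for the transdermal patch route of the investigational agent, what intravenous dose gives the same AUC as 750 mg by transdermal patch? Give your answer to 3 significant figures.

Systemic exposure from an extravascular dose = F × D_ev, so the equivalent IV dose is F × D_ev.
D_iv = F × D_ev = 0.2 × 750 = 150 mg

D_iv = 150 mg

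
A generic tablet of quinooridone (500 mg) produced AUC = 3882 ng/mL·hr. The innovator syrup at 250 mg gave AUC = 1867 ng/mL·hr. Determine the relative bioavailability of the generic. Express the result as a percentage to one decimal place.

F_rel = 104.0%

F_rel = (AUC_test/D_test) / (AUC_ref/D_ref)
      = (3882/500) / (1867/250)
      = 7.764 / 7.468 = 1.0396 = 103.96%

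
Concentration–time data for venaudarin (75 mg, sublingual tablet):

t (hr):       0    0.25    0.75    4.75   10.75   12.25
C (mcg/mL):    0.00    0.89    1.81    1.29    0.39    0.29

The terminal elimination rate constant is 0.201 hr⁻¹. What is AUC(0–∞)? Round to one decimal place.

Trapezoidal AUC_0→12.25:
  [0→0.25]: (0.00+0.89)/2 × 0.25 = 0.11125
  [0.25→0.75]: (0.89+1.81)/2 × 0.5 = 0.675
  [0.75→4.75]: (1.81+1.29)/2 × 4 = 6.2
  [4.75→10.75]: (1.29+0.39)/2 × 6 = 5.04
  [10.75→12.25]: (0.39+0.29)/2 × 1.5 = 0.51
  Sum = 12.53625 mcg/mL·hr
Extrapolated tail: C_last / k_e = 0.29 / 0.201 = 1.443
AUC_0→∞ = 12.53625 + 1.443 = 13.97925 mcg/mL·hr

AUC = 14.0 mcg/mL·hr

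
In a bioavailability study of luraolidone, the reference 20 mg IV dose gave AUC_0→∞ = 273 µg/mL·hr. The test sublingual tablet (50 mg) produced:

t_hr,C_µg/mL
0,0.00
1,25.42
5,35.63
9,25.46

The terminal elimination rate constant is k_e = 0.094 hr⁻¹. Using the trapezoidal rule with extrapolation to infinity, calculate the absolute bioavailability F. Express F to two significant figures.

F = 0.77

Trapezoidal AUC_0→9 (sublingual tablet):
  [0→1]: (0.00+25.42)/2 × 1 = 12.71
  [1→5]: (25.42+35.63)/2 × 4 = 122.1
  [5→9]: (35.63+25.46)/2 × 4 = 122.18
  Sum = 256.99 µg/mL·hr
Tail: C_last/k_e = 25.46/0.094 = 270.851
AUC_0→∞ (sublingual tablet) = 256.99 + 270.851 = 527.841 µg/mL·hr
F = (AUC_ev/D_ev)/(AUC_iv/D_iv) = (527.841/50)/(273/20) = 10.55682/13.65 = 0.7734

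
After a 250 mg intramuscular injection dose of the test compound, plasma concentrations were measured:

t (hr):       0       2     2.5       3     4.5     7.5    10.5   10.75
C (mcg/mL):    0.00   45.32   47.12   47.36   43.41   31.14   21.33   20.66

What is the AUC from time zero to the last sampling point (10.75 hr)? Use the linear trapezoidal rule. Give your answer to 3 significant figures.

AUC = 356 mcg/mL·hr

Trapezoidal AUC_0→10.75:
  [0→2]: (0.00+45.32)/2 × 2 = 45.32
  [2→2.5]: (45.32+47.12)/2 × 0.5 = 23.11
  [2.5→3]: (47.12+47.36)/2 × 0.5 = 23.62
  [3→4.5]: (47.36+43.41)/2 × 1.5 = 68.0775
  [4.5→7.5]: (43.41+31.14)/2 × 3 = 111.825
  [7.5→10.5]: (31.14+21.33)/2 × 3 = 78.705
  [10.5→10.75]: (21.33+20.66)/2 × 0.25 = 5.24875
  Sum = 355.90625 mcg/mL·hr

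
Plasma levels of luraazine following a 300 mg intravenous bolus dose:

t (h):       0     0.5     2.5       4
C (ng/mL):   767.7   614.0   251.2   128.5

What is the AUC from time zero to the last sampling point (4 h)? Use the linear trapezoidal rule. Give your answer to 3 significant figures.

Trapezoidal AUC_0→4:
  [0→0.5]: (767.7+614.0)/2 × 0.5 = 345.425
  [0.5→2.5]: (614.0+251.2)/2 × 2 = 865.2
  [2.5→4]: (251.2+128.5)/2 × 1.5 = 284.775
  Sum = 1495.4 ng/mL·h

AUC = 1500 ng/mL·h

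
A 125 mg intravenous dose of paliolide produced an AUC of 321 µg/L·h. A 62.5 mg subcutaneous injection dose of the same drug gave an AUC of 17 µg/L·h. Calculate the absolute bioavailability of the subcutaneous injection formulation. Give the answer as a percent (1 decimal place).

F = (AUC_ev / D_ev) / (AUC_iv / D_iv)
  = (17/62.5) / (321/125)
  = 0.272 / 2.568 = 0.1059
  = 10.59%

F = 10.6%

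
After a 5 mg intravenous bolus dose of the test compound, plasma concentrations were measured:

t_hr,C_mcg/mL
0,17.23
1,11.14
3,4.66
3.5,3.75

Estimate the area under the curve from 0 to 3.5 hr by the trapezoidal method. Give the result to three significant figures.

AUC = 32.1 mcg/mL·hr

Trapezoidal AUC_0→3.5:
  [0→1]: (17.23+11.14)/2 × 1 = 14.185
  [1→3]: (11.14+4.66)/2 × 2 = 15.8
  [3→3.5]: (4.66+3.75)/2 × 0.5 = 2.1025
  Sum = 32.0875 mcg/mL·hr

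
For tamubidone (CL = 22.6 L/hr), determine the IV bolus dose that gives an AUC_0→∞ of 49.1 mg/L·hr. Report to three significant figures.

Dose = 1110 mg

Dose_iv = CL × AUC_0→∞
     = 22.6 × 49.1 = 1109.66 mg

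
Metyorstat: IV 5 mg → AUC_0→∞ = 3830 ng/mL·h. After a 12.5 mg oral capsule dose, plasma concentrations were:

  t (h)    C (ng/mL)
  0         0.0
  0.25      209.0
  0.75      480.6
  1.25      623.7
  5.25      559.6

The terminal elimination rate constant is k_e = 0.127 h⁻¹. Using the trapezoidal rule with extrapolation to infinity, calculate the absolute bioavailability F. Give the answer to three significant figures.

F = 0.757

Trapezoidal AUC_0→5.25 (oral capsule):
  [0→0.25]: (0.0+209.0)/2 × 0.25 = 26.125
  [0.25→0.75]: (209.0+480.6)/2 × 0.5 = 172.4
  [0.75→1.25]: (480.6+623.7)/2 × 0.5 = 276.075
  [1.25→5.25]: (623.7+559.6)/2 × 4 = 2366.6
  Sum = 2841.2 ng/mL·h
Tail: C_last/k_e = 559.6/0.127 = 4406.299
AUC_0→∞ (oral capsule) = 2841.2 + 4406.299 = 7247.499 ng/mL·h
F = (AUC_ev/D_ev)/(AUC_iv/D_iv) = (7247.499/12.5)/(3830/5) = 579.79992/766 = 0.7569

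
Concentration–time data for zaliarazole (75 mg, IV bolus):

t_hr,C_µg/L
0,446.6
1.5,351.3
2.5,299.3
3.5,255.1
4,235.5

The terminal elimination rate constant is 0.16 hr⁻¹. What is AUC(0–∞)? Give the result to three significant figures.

AUC = 2800 µg/L·hr

Trapezoidal AUC_0→4:
  [0→1.5]: (446.6+351.3)/2 × 1.5 = 598.425
  [1.5→2.5]: (351.3+299.3)/2 × 1 = 325.3
  [2.5→3.5]: (299.3+255.1)/2 × 1 = 277.2
  [3.5→4]: (255.1+235.5)/2 × 0.5 = 122.65
  Sum = 1323.575 µg/L·hr
Extrapolated tail: C_last / k_e = 235.5 / 0.16 = 1471.875
AUC_0→∞ = 1323.575 + 1471.875 = 2795.45 µg/L·hr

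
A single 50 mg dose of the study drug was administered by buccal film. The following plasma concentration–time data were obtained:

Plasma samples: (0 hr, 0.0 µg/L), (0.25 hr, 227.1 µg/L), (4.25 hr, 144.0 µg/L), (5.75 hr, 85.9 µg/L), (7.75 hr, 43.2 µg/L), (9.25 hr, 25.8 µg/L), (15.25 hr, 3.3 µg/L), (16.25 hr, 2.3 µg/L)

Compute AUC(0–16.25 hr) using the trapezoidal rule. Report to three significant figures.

AUC = 1210 µg/L·hr

Trapezoidal AUC_0→16.25:
  [0→0.25]: (0.0+227.1)/2 × 0.25 = 28.3875
  [0.25→4.25]: (227.1+144.0)/2 × 4 = 742.2
  [4.25→5.75]: (144.0+85.9)/2 × 1.5 = 172.425
  [5.75→7.75]: (85.9+43.2)/2 × 2 = 129.1
  [7.75→9.25]: (43.2+25.8)/2 × 1.5 = 51.75
  [9.25→15.25]: (25.8+3.3)/2 × 6 = 87.3
  [15.25→16.25]: (3.3+2.3)/2 × 1 = 2.8
  Sum = 1213.9625 µg/L·hr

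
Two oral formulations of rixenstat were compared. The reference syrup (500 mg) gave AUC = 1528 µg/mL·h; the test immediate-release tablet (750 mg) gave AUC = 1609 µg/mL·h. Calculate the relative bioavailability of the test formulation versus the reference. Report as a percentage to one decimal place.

F_rel = (AUC_test/D_test) / (AUC_ref/D_ref)
      = (1609/750) / (1528/500)
      = 2.14533 / 3.056 = 0.7020 = 70.20%

F_rel = 70.2%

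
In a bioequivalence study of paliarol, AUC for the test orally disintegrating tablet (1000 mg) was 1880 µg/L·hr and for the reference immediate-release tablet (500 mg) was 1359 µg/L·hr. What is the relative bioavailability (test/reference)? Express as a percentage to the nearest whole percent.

F_rel = (AUC_test/D_test) / (AUC_ref/D_ref)
      = (1880/1000) / (1359/500)
      = 1.88 / 2.718 = 0.6917 = 69.17%

F_rel = 69%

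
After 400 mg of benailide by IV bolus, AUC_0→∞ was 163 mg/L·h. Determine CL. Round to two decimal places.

CL = Dose_iv / AUC_0→∞
   = 400 / 163 = 2.45399 L/h

CL = 2.45 L/h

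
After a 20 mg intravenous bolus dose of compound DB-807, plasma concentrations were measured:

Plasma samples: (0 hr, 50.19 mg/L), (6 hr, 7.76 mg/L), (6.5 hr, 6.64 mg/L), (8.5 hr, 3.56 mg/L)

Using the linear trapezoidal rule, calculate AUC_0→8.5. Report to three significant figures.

Trapezoidal AUC_0→8.5:
  [0→6]: (50.19+7.76)/2 × 6 = 173.85
  [6→6.5]: (7.76+6.64)/2 × 0.5 = 3.6
  [6.5→8.5]: (6.64+3.56)/2 × 2 = 10.2
  Sum = 187.65 mg/L·hr

AUC = 188 mg/L·hr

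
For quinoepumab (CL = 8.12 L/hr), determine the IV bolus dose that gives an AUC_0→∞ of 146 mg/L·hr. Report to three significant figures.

Dose_iv = CL × AUC_0→∞
     = 8.12 × 146 = 1185.52 mg

Dose = 1190 mg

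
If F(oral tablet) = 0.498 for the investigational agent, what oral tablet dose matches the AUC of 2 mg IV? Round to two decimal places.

D_oral = 4.02 mg

For equal systemic exposure: F × D_ev = D_iv
D_ev = D_iv / F = 2 / 0.498 = 4.01606 mg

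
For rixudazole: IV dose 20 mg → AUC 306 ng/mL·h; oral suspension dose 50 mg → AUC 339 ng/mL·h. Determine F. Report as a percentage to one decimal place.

F = (AUC_ev / D_ev) / (AUC_iv / D_iv)
  = (339/50) / (306/20)
  = 6.78 / 15.3 = 0.4431
  = 44.31%

F = 44.3%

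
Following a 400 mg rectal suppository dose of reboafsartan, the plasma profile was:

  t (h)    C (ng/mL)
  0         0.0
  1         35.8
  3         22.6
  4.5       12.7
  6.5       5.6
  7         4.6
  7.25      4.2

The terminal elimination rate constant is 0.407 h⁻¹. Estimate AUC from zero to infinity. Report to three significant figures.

Trapezoidal AUC_0→7.25:
  [0→1]: (0.0+35.8)/2 × 1 = 17.9
  [1→3]: (35.8+22.6)/2 × 2 = 58.4
  [3→4.5]: (22.6+12.7)/2 × 1.5 = 26.475
  [4.5→6.5]: (12.7+5.6)/2 × 2 = 18.3
  [6.5→7]: (5.6+4.6)/2 × 0.5 = 2.55
  [7→7.25]: (4.6+4.2)/2 × 0.25 = 1.1
  Sum = 124.725 ng/mL·h
Extrapolated tail: C_last / k_e = 4.2 / 0.407 = 10.319
AUC_0→∞ = 124.725 + 10.319 = 135.044 ng/mL·h

AUC = 135 ng/mL·h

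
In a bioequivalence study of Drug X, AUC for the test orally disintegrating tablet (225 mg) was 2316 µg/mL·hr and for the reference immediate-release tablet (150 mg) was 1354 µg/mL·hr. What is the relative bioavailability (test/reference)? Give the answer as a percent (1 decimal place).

F_rel = (AUC_test/D_test) / (AUC_ref/D_ref)
      = (2316/225) / (1354/150)
      = 10.2933 / 9.02667 = 1.1403 = 114.03%

F_rel = 114.0%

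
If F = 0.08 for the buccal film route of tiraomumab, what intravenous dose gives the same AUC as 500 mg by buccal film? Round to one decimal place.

D_iv = 40.0 mg

Systemic exposure from an extravascular dose = F × D_ev, so the equivalent IV dose is F × D_ev.
D_iv = F × D_ev = 0.08 × 500 = 40 mg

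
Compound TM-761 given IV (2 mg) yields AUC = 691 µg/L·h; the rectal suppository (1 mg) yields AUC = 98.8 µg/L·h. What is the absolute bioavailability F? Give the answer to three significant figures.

F = 0.286

F = (AUC_ev / D_ev) / (AUC_iv / D_iv)
  = (98.8/1) / (691/2)
  = 98.8 / 345.5 = 0.2860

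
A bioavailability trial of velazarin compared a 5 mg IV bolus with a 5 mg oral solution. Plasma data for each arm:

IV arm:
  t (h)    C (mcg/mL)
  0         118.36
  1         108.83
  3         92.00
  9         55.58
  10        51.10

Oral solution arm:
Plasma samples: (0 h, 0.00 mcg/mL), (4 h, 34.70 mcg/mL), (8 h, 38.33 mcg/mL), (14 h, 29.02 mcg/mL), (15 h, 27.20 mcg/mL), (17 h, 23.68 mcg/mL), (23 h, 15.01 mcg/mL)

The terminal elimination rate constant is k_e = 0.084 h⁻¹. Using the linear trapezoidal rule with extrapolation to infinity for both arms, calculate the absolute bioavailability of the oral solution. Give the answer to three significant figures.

F = 0.558

Trapezoidal AUC_0→10 (IV):
  [0→1]: (118.36+108.83)/2 × 1 = 113.595
  [1→3]: (108.83+92.00)/2 × 2 = 200.83
  [3→9]: (92.00+55.58)/2 × 6 = 442.74
  [9→10]: (55.58+51.10)/2 × 1 = 53.34
  Sum = 810.505 mcg/mL·h
IV tail: 51.10/0.084 = 608.333; AUC_iv,0→∞ = 810.505 + 608.333 = 1418.838 mcg/mL·h
Trapezoidal AUC_0→23 (oral solution):
  [0→4]: (0.00+34.70)/2 × 4 = 69.4
  [4→8]: (34.70+38.33)/2 × 4 = 146.06
  [8→14]: (38.33+29.02)/2 × 6 = 202.05
  [14→15]: (29.02+27.20)/2 × 1 = 28.11
  [15→17]: (27.20+23.68)/2 × 2 = 50.88
  [17→23]: (23.68+15.01)/2 × 6 = 116.07
  Sum = 612.57 mcg/mL·h
oral solution tail: 15.01/0.084 = 178.690; AUC_ev,0→∞ = 612.57 + 178.690 = 791.26 mcg/mL·h
F = (AUC_ev/D_ev)/(AUC_iv/D_iv) = (791.26/5)/(1418.838/5) = 158.252/283.7676 = 0.5577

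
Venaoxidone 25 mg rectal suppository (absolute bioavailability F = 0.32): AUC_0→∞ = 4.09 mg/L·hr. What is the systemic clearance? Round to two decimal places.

CL = 1.96 L/hr

CL = F × Dose / AUC_0→∞
   = 0.32 × 25 / 4.09 = 1.95599 L/hr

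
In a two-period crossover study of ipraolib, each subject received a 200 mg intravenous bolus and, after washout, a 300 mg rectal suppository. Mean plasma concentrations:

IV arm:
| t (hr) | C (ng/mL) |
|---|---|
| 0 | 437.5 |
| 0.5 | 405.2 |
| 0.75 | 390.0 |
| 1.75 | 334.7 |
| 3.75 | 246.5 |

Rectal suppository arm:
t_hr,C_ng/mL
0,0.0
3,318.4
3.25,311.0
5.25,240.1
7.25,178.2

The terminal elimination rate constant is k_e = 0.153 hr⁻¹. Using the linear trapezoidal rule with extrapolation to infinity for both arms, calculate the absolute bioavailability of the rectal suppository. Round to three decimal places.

F = 0.626

Trapezoidal AUC_0→3.75 (IV):
  [0→0.5]: (437.5+405.2)/2 × 0.5 = 210.675
  [0.5→0.75]: (405.2+390.0)/2 × 0.25 = 99.4
  [0.75→1.75]: (390.0+334.7)/2 × 1 = 362.35
  [1.75→3.75]: (334.7+246.5)/2 × 2 = 581.2
  Sum = 1253.625 ng/mL·hr
IV tail: 246.5/0.153 = 1611.111; AUC_iv,0→∞ = 1253.625 + 1611.111 = 2864.736 ng/mL·hr
Trapezoidal AUC_0→7.25 (rectal suppository):
  [0→3]: (0.0+318.4)/2 × 3 = 477.6
  [3→3.25]: (318.4+311.0)/2 × 0.25 = 78.675
  [3.25→5.25]: (311.0+240.1)/2 × 2 = 551.1
  [5.25→7.25]: (240.1+178.2)/2 × 2 = 418.3
  Sum = 1525.675 ng/mL·hr
rectal suppository tail: 178.2/0.153 = 1164.706; AUC_ev,0→∞ = 1525.675 + 1164.706 = 2690.381 ng/mL·hr
F = (AUC_ev/D_ev)/(AUC_iv/D_iv) = (2690.381/300)/(2864.736/200) = 8.96794/14.32368 = 0.6261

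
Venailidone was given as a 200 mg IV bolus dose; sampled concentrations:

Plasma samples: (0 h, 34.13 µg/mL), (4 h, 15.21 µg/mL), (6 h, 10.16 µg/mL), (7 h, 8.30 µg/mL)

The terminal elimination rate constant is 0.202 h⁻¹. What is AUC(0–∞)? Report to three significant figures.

AUC = 174 µg/mL·h

Trapezoidal AUC_0→7:
  [0→4]: (34.13+15.21)/2 × 4 = 98.68
  [4→6]: (15.21+10.16)/2 × 2 = 25.37
  [6→7]: (10.16+8.30)/2 × 1 = 9.23
  Sum = 133.28 µg/mL·h
Extrapolated tail: C_last / k_e = 8.30 / 0.202 = 41.089
AUC_0→∞ = 133.28 + 41.089 = 174.369 µg/mL·h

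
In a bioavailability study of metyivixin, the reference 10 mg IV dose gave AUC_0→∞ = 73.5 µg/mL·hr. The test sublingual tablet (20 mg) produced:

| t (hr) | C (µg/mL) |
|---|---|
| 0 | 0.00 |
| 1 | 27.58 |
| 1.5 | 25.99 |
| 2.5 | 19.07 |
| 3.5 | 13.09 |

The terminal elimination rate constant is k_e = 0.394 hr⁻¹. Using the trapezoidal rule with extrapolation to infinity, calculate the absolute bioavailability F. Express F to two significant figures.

Trapezoidal AUC_0→3.5 (sublingual tablet):
  [0→1]: (0.00+27.58)/2 × 1 = 13.79
  [1→1.5]: (27.58+25.99)/2 × 0.5 = 13.3925
  [1.5→2.5]: (25.99+19.07)/2 × 1 = 22.53
  [2.5→3.5]: (19.07+13.09)/2 × 1 = 16.08
  Sum = 65.7925 µg/mL·hr
Tail: C_last/k_e = 13.09/0.394 = 33.223
AUC_0→∞ (sublingual tablet) = 65.7925 + 33.223 = 99.0155 µg/mL·hr
F = (AUC_ev/D_ev)/(AUC_iv/D_iv) = (99.0155/20)/(73.5/10) = 4.950775/7.35 = 0.6736

F = 0.67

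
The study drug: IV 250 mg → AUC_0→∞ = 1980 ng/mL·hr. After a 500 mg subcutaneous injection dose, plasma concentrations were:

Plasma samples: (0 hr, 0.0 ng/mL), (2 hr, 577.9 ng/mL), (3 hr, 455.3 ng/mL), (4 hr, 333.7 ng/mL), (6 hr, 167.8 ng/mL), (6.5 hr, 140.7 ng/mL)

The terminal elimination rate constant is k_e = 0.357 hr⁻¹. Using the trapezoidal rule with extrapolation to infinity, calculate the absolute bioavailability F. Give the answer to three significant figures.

F = 0.622

Trapezoidal AUC_0→6.5 (subcutaneous injection):
  [0→2]: (0.0+577.9)/2 × 2 = 577.9
  [2→3]: (577.9+455.3)/2 × 1 = 516.6
  [3→4]: (455.3+333.7)/2 × 1 = 394.5
  [4→6]: (333.7+167.8)/2 × 2 = 501.5
  [6→6.5]: (167.8+140.7)/2 × 0.5 = 77.125
  Sum = 2067.625 ng/mL·hr
Tail: C_last/k_e = 140.7/0.357 = 394.118
AUC_0→∞ (subcutaneous injection) = 2067.625 + 394.118 = 2461.743 ng/mL·hr
F = (AUC_ev/D_ev)/(AUC_iv/D_iv) = (2461.743/500)/(1980/250) = 4.923486/7.92 = 0.6217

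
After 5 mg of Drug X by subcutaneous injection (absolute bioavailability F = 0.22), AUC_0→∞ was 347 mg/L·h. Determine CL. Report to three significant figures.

CL = F × Dose / AUC_0→∞
   = 0.22 × 5 / 347 = 0.00317003 L/h

CL = 0.00317 L/h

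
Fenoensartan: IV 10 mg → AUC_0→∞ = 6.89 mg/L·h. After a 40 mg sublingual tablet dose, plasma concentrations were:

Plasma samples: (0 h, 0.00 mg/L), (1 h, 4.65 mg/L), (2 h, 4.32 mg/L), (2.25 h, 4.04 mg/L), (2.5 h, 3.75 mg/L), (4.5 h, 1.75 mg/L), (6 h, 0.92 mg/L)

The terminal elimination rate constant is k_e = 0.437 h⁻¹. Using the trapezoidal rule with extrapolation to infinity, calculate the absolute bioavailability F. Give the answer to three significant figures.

F = 0.669

Trapezoidal AUC_0→6 (sublingual tablet):
  [0→1]: (0.00+4.65)/2 × 1 = 2.325
  [1→2]: (4.65+4.32)/2 × 1 = 4.485
  [2→2.25]: (4.32+4.04)/2 × 0.25 = 1.045
  [2.25→2.5]: (4.04+3.75)/2 × 0.25 = 0.97375
  [2.5→4.5]: (3.75+1.75)/2 × 2 = 5.5
  [4.5→6]: (1.75+0.92)/2 × 1.5 = 2.0025
  Sum = 16.33125 mg/L·h
Tail: C_last/k_e = 0.92/0.437 = 2.105
AUC_0→∞ (sublingual tablet) = 16.33125 + 2.105 = 18.43625 mg/L·h
F = (AUC_ev/D_ev)/(AUC_iv/D_iv) = (18.43625/40)/(6.89/10) = 0.46090625/0.689 = 0.6689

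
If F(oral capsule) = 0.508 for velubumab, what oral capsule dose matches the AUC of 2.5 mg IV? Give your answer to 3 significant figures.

D_oral = 4.92 mg

For equal systemic exposure: F × D_ev = D_iv
D_ev = D_iv / F = 2.5 / 0.508 = 4.92126 mg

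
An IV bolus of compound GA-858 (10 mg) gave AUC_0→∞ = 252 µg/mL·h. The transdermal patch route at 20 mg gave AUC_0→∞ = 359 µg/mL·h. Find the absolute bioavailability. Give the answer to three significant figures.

F = 0.712

F = (AUC_ev / D_ev) / (AUC_iv / D_iv)
  = (359/20) / (252/10)
  = 17.95 / 25.2 = 0.7123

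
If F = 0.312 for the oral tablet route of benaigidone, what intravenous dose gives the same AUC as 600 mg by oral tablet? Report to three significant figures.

Systemic exposure from an extravascular dose = F × D_ev, so the equivalent IV dose is F × D_ev.
D_iv = F × D_ev = 0.312 × 600 = 187.2 mg

D_iv = 187 mg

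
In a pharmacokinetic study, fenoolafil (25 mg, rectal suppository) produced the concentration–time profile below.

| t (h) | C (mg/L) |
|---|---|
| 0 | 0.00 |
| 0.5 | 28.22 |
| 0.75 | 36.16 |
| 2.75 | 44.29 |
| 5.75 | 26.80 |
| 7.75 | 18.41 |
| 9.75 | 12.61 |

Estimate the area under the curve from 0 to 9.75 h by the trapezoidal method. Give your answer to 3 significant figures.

Trapezoidal AUC_0→9.75:
  [0→0.5]: (0.00+28.22)/2 × 0.5 = 7.055
  [0.5→0.75]: (28.22+36.16)/2 × 0.25 = 8.0475
  [0.75→2.75]: (36.16+44.29)/2 × 2 = 80.45
  [2.75→5.75]: (44.29+26.80)/2 × 3 = 106.635
  [5.75→7.75]: (26.80+18.41)/2 × 2 = 45.21
  [7.75→9.75]: (18.41+12.61)/2 × 2 = 31.02
  Sum = 278.4175 mg/L·h

AUC = 278 mg/L·h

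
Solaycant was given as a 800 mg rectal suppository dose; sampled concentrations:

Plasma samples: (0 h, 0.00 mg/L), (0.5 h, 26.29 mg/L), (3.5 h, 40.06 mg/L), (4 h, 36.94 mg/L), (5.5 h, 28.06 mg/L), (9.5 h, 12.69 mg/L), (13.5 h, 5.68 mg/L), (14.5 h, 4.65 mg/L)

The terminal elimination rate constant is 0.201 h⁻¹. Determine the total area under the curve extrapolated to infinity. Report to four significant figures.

Trapezoidal AUC_0→14.5:
  [0→0.5]: (0.00+26.29)/2 × 0.5 = 6.5725
  [0.5→3.5]: (26.29+40.06)/2 × 3 = 99.525
  [3.5→4]: (40.06+36.94)/2 × 0.5 = 19.25
  [4→5.5]: (36.94+28.06)/2 × 1.5 = 48.75
  [5.5→9.5]: (28.06+12.69)/2 × 4 = 81.5
  [9.5→13.5]: (12.69+5.68)/2 × 4 = 36.74
  [13.5→14.5]: (5.68+4.65)/2 × 1 = 5.165
  Sum = 297.5025 mg/L·h
Extrapolated tail: C_last / k_e = 4.65 / 0.201 = 23.134
AUC_0→∞ = 297.5025 + 23.134 = 320.6365 mg/L·h

AUC = 320.6 mg/L·h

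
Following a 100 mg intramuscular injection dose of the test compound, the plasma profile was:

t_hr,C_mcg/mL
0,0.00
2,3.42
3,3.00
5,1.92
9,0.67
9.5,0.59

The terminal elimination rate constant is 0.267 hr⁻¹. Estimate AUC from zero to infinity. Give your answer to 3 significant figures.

AUC = 19.3 mcg/mL·hr

Trapezoidal AUC_0→9.5:
  [0→2]: (0.00+3.42)/2 × 2 = 3.42
  [2→3]: (3.42+3.00)/2 × 1 = 3.21
  [3→5]: (3.00+1.92)/2 × 2 = 4.92
  [5→9]: (1.92+0.67)/2 × 4 = 5.18
  [9→9.5]: (0.67+0.59)/2 × 0.5 = 0.315
  Sum = 17.045 mcg/mL·hr
Extrapolated tail: C_last / k_e = 0.59 / 0.267 = 2.210
AUC_0→∞ = 17.045 + 2.210 = 19.255 mcg/mL·hr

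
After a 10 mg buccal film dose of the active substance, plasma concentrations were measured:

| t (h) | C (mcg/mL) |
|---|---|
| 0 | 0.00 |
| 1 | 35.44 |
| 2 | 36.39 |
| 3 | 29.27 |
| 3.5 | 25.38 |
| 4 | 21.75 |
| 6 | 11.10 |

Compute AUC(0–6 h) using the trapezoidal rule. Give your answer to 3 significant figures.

AUC = 145 mcg/mL·h

Trapezoidal AUC_0→6:
  [0→1]: (0.00+35.44)/2 × 1 = 17.72
  [1→2]: (35.44+36.39)/2 × 1 = 35.915
  [2→3]: (36.39+29.27)/2 × 1 = 32.83
  [3→3.5]: (29.27+25.38)/2 × 0.5 = 13.6625
  [3.5→4]: (25.38+21.75)/2 × 0.5 = 11.7825
  [4→6]: (21.75+11.10)/2 × 2 = 32.85
  Sum = 144.76 mcg/mL·h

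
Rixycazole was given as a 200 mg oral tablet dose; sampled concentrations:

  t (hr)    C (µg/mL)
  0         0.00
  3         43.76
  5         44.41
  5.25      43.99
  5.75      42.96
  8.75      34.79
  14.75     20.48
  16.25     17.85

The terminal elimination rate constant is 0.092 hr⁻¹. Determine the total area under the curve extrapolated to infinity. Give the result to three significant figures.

Trapezoidal AUC_0→16.25:
  [0→3]: (0.00+43.76)/2 × 3 = 65.64
  [3→5]: (43.76+44.41)/2 × 2 = 88.17
  [5→5.25]: (44.41+43.99)/2 × 0.25 = 11.05
  [5.25→5.75]: (43.99+42.96)/2 × 0.5 = 21.7375
  [5.75→8.75]: (42.96+34.79)/2 × 3 = 116.625
  [8.75→14.75]: (34.79+20.48)/2 × 6 = 165.81
  [14.75→16.25]: (20.48+17.85)/2 × 1.5 = 28.7475
  Sum = 497.78 µg/mL·hr
Extrapolated tail: C_last / k_e = 17.85 / 0.092 = 194.022
AUC_0→∞ = 497.78 + 194.022 = 691.802 µg/mL·hr

AUC = 692 µg/mL·hr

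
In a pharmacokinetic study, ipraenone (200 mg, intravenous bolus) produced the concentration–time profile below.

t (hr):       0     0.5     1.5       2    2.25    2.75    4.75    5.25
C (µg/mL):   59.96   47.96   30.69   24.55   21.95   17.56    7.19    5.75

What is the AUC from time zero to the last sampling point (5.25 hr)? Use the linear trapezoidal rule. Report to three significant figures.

AUC = 124 µg/mL·hr

Trapezoidal AUC_0→5.25:
  [0→0.5]: (59.96+47.96)/2 × 0.5 = 26.98
  [0.5→1.5]: (47.96+30.69)/2 × 1 = 39.325
  [1.5→2]: (30.69+24.55)/2 × 0.5 = 13.81
  [2→2.25]: (24.55+21.95)/2 × 0.25 = 5.8125
  [2.25→2.75]: (21.95+17.56)/2 × 0.5 = 9.8775
  [2.75→4.75]: (17.56+7.19)/2 × 2 = 24.75
  [4.75→5.25]: (7.19+5.75)/2 × 0.5 = 3.235
  Sum = 123.79 µg/mL·hr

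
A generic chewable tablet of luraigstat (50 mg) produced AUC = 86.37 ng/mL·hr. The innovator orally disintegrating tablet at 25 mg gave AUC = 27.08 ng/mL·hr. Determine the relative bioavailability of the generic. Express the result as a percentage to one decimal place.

F_rel = 159.5%

F_rel = (AUC_test/D_test) / (AUC_ref/D_ref)
      = (86.37/50) / (27.08/25)
      = 1.7274 / 1.0832 = 1.5947 = 159.47%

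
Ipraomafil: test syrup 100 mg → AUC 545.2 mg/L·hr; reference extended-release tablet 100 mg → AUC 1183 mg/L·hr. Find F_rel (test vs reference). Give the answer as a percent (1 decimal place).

F_rel = 46.1%

F_rel = (AUC_test/D_test) / (AUC_ref/D_ref)
      = (545.2/100) / (1183/100)
      = 5.452 / 11.83 = 0.4609 = 46.09%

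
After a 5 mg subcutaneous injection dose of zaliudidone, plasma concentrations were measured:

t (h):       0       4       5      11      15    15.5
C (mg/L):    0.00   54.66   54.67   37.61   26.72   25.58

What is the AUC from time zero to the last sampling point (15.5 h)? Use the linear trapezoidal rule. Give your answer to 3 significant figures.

Trapezoidal AUC_0→15.5:
  [0→4]: (0.00+54.66)/2 × 4 = 109.32
  [4→5]: (54.66+54.67)/2 × 1 = 54.665
  [5→11]: (54.67+37.61)/2 × 6 = 276.84
  [11→15]: (37.61+26.72)/2 × 4 = 128.66
  [15→15.5]: (26.72+25.58)/2 × 0.5 = 13.075
  Sum = 582.56 mg/L·h

AUC = 583 mg/L·h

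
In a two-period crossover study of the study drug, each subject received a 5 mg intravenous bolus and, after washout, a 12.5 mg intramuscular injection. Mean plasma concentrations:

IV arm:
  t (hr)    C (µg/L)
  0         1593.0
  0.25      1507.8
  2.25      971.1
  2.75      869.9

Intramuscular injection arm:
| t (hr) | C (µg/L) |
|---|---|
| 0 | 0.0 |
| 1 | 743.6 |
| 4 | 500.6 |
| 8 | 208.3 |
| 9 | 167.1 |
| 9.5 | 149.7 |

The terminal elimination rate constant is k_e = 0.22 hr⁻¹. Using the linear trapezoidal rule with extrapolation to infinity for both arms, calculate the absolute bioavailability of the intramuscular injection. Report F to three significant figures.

Trapezoidal AUC_0→2.75 (IV):
  [0→0.25]: (1593.0+1507.8)/2 × 0.25 = 387.6
  [0.25→2.25]: (1507.8+971.1)/2 × 2 = 2478.9
  [2.25→2.75]: (971.1+869.9)/2 × 0.5 = 460.25
  Sum = 3326.75 µg/L·hr
IV tail: 869.9/0.22 = 3954.091; AUC_iv,0→∞ = 3326.75 + 3954.091 = 7280.841 µg/L·hr
Trapezoidal AUC_0→9.5 (intramuscular injection):
  [0→1]: (0.0+743.6)/2 × 1 = 371.8
  [1→4]: (743.6+500.6)/2 × 3 = 1866.3
  [4→8]: (500.6+208.3)/2 × 4 = 1417.8
  [8→9]: (208.3+167.1)/2 × 1 = 187.7
  [9→9.5]: (167.1+149.7)/2 × 0.5 = 79.2
  Sum = 3922.8 µg/L·hr
intramuscular injection tail: 149.7/0.22 = 680.455; AUC_ev,0→∞ = 3922.8 + 680.455 = 4603.255 µg/L·hr
F = (AUC_ev/D_ev)/(AUC_iv/D_iv) = (4603.255/12.5)/(7280.841/5) = 368.2604/1456.1682 = 0.2529

F = 0.253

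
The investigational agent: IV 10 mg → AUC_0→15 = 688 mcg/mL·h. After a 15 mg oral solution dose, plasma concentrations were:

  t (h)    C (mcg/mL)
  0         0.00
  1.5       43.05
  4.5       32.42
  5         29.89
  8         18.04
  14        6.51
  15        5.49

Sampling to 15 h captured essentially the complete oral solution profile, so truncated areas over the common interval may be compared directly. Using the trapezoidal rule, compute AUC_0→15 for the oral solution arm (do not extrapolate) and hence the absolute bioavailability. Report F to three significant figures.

Trapezoidal AUC_0→15 (oral solution):
  [0→1.5]: (0.00+43.05)/2 × 1.5 = 32.2875
  [1.5→4.5]: (43.05+32.42)/2 × 3 = 113.205
  [4.5→5]: (32.42+29.89)/2 × 0.5 = 15.5775
  [5→8]: (29.89+18.04)/2 × 3 = 71.895
  [8→14]: (18.04+6.51)/2 × 6 = 73.65
  [14→15]: (6.51+5.49)/2 × 1 = 6.0
  Sum = 312.615 mcg/mL·h
F = (AUC_ev/D_ev)/(AUC_iv/D_iv) = (312.615/15)/(688/10) = 20.841/68.8 = 0.3029

F = 0.303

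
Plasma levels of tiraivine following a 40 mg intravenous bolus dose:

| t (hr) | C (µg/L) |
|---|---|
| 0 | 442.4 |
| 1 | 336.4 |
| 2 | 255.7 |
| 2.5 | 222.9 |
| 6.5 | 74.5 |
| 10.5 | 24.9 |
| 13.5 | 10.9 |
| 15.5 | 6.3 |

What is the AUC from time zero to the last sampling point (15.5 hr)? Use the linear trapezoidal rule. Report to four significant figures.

AUC = 1670 µg/L·hr

Trapezoidal AUC_0→15.5:
  [0→1]: (442.4+336.4)/2 × 1 = 389.4
  [1→2]: (336.4+255.7)/2 × 1 = 296.05
  [2→2.5]: (255.7+222.9)/2 × 0.5 = 119.65
  [2.5→6.5]: (222.9+74.5)/2 × 4 = 594.8
  [6.5→10.5]: (74.5+24.9)/2 × 4 = 198.8
  [10.5→13.5]: (24.9+10.9)/2 × 3 = 53.7
  [13.5→15.5]: (10.9+6.3)/2 × 2 = 17.2
  Sum = 1669.6 µg/L·hr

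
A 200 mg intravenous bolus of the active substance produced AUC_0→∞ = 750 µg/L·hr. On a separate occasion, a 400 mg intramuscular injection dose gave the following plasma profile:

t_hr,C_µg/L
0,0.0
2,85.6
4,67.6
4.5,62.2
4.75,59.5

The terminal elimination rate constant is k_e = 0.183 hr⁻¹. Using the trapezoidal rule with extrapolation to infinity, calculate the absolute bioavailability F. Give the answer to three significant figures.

Trapezoidal AUC_0→4.75 (intramuscular injection):
  [0→2]: (0.0+85.6)/2 × 2 = 85.6
  [2→4]: (85.6+67.6)/2 × 2 = 153.2
  [4→4.5]: (67.6+62.2)/2 × 0.5 = 32.45
  [4.5→4.75]: (62.2+59.5)/2 × 0.25 = 15.2125
  Sum = 286.4625 µg/L·hr
Tail: C_last/k_e = 59.5/0.183 = 325.137
AUC_0→∞ (intramuscular injection) = 286.4625 + 325.137 = 611.5995 µg/L·hr
F = (AUC_ev/D_ev)/(AUC_iv/D_iv) = (611.5995/400)/(750/200) = 1.529/3.75 = 0.4077

F = 0.408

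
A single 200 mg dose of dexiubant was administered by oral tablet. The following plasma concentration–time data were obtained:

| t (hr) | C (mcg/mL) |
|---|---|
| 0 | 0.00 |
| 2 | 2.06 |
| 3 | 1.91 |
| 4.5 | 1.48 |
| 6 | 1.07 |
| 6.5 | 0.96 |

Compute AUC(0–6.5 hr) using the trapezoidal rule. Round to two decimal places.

Trapezoidal AUC_0→6.5:
  [0→2]: (0.00+2.06)/2 × 2 = 2.06
  [2→3]: (2.06+1.91)/2 × 1 = 1.985
  [3→4.5]: (1.91+1.48)/2 × 1.5 = 2.5425
  [4.5→6]: (1.48+1.07)/2 × 1.5 = 1.9125
  [6→6.5]: (1.07+0.96)/2 × 0.5 = 0.5075
  Sum = 9.0075 mcg/mL·hr

AUC = 9.01 mcg/mL·hr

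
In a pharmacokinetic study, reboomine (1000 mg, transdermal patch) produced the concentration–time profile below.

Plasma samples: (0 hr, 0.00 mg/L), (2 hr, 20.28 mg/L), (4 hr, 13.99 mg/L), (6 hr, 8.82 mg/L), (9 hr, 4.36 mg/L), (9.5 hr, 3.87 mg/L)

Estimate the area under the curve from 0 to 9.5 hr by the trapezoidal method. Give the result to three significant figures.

AUC = 99.2 mg/L·hr

Trapezoidal AUC_0→9.5:
  [0→2]: (0.00+20.28)/2 × 2 = 20.28
  [2→4]: (20.28+13.99)/2 × 2 = 34.27
  [4→6]: (13.99+8.82)/2 × 2 = 22.81
  [6→9]: (8.82+4.36)/2 × 3 = 19.77
  [9→9.5]: (4.36+3.87)/2 × 0.5 = 2.0575
  Sum = 99.1875 mg/L·hr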